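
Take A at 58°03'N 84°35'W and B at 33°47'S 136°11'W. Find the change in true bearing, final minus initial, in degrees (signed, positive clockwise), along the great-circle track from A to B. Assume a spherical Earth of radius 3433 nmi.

At departure: θ₁ = atan2(sin Δλ cos φ₂, cos φ₁ sin φ₂ − sin φ₁ cos φ₂ cos Δλ) = 221.65°
At arrival: θ₂ = atan2(sin Δλ cos φ₁, −cos φ₂ sin φ₁ + sin φ₂ cos φ₁ cos Δλ) = 205.03°
Δθ = θ₂ − θ₁ = -16.6°

-16.6°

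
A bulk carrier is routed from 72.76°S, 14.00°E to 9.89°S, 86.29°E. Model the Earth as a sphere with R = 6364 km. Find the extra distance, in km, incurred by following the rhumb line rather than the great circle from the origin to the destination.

Great circle: cos σ = sin φ₁ sin φ₂ + cos φ₁ cos φ₂ cos Δλ,  σ = 1.3152 rad → d_gc = 8369.7 km
Rhumb line: Δψ = +1.7131, q = Δφ/Δψ = 0.6405, d_rh = R√(Δφ²+q²Δλ²) = 8672.7 km
Excess = 8672.7 − 8369.7 = 303.0 ≈ 303 km

303 km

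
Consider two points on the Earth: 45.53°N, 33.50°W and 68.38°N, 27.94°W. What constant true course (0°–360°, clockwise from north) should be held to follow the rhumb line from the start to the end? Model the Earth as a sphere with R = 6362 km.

Δψ = ln[tan(π/4+φ₂/2)/tan(π/4+φ₁/2)] = +0.7613
Δλ = +0.0970 rad (taken the short way round)
course = atan2(Δλ, Δψ) = 7.26°

7.3°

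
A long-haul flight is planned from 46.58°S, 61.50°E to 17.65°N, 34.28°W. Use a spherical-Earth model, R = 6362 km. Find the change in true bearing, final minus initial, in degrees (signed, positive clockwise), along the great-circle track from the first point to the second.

Initial bearing θ₁ = atan2(sin Δλ cos φ₂, cos φ₁ sin φ₂ − sin φ₁ cos φ₂ cos Δλ) = 278.32°
Final bearing θ₂ = (initial bearing from the destination back to the start) + 180° = 314.46°
Δθ = θ₂ − θ₁ = +36.1°

+36.1°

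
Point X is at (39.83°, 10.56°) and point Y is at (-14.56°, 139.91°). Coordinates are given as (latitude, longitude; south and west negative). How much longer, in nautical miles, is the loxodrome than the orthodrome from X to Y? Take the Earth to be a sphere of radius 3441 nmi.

199 nmi

Great circle: cos σ = sin φ₁ sin φ₂ + cos φ₁ cos φ₂ cos Δλ,  σ = 2.2553 rad → d_gc = 7760.6 nmi
Rhumb line: Δψ = -1.0159, q = Δφ/Δψ = 0.9344, d_rh = R√(Δφ²+q²Δλ²) = 7959.8 nmi
Excess = 7959.8 − 7760.6 = 199.2 ≈ 199 nmi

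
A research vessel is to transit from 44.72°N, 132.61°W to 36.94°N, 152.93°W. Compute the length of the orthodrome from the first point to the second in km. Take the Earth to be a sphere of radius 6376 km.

1910 km

cos σ = sin φ₁ sin φ₂ + cos φ₁ cos φ₂ cos Δλ
      = sin(44.72°)sin(36.94°) + cos(44.72°)cos(36.94°)cos(-20.32°) = 0.9555
σ = 17.166° → d = Rσ = 6376·0.29961 = 1910 km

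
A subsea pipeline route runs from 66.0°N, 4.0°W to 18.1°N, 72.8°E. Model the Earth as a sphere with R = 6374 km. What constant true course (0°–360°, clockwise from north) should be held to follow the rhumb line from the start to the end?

Meridional parts: M(φ₁)=+1.5485, M(φ₂)=+0.3213 → ΔM = -1.2273;  Δλ = +1.3404 rad
tan C = Δλ / ΔM = -1.0922 → C = 132.48°

132.5°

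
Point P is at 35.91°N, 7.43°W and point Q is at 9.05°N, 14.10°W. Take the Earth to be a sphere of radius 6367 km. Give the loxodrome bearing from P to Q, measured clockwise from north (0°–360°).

192.8°

Meridional parts: M(φ₁)=+0.6723, M(φ₂)=+0.1586 → ΔM = -0.5137;  Δλ = -0.1164 rad
tan C = Δλ / ΔM = +0.2266 → C = 192.77°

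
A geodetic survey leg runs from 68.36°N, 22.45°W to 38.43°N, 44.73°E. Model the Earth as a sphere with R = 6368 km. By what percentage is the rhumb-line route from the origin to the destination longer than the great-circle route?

4.0%

Great circle: σ = 0.8096 rad → d_gc = Rσ = 5155.5 km
Rhumb: Δφ = -0.5224, Δλ = +1.1725, Δψ = -0.9273, q = Δφ/Δψ = 0.5633 → d_rh = R√(Δφ²+q²Δλ²) = 5362.6 km
Excess = (5362.6 − 5155.5) / 5155.5 = 207.1 / 5155.5 = 4.02% ≈ 4.0%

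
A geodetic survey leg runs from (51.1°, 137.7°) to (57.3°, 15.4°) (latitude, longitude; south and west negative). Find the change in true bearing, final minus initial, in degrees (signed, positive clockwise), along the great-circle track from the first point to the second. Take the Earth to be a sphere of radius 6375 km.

Initial bearing θ₁ = atan2(sin Δλ cos φ₂, cos φ₁ sin φ₂ − sin φ₁ cos φ₂ cos Δλ) = 328.77°
Final bearing θ₂ = (initial bearing from the destination back to the start) + 180° = 217.06°
Δθ = θ₂ − θ₁ = -111.7°

-111.7°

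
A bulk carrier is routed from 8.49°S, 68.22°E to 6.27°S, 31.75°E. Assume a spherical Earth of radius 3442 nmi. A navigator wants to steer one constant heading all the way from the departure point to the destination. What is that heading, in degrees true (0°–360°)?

273.5°

Meridional parts: M(φ₁)=-0.1487, M(φ₂)=-0.1097 → ΔM = +0.0391;  Δλ = -0.6365 rad
tan C = Δλ / ΔM = -16.2908 → C = 273.51°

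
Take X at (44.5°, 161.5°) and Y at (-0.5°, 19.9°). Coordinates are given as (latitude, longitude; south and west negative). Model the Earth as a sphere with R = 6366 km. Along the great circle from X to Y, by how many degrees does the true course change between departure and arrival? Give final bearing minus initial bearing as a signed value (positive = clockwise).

-98.7°

At departure: θ₁ = atan2(sin Δλ cos φ₂, cos φ₁ sin φ₂ − sin φ₁ cos φ₂ cos Δλ) = 311.16°
At arrival: θ₂ = atan2(sin Δλ cos φ₁, −cos φ₂ sin φ₁ + sin φ₂ cos φ₁ cos Δλ) = 212.48°
Δθ = θ₂ − θ₁ = -98.7°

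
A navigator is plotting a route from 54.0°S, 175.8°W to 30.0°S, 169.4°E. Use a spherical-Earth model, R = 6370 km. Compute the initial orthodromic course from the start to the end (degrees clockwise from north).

330.0°

N = sin Δλ·cos φ₂ = -0.2212;  D = cos φ₁ sin φ₂ − sin φ₁ cos φ₂ cos Δλ = +0.3835
initial course = atan2(N, D) = 330.02°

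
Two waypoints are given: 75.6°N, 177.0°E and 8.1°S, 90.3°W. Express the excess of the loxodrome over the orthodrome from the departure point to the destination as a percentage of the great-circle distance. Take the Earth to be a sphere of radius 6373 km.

5.3%

Great circle: σ = 1.7194 rad → d_gc = Rσ = 10957.8 km
Rhumb: Δφ = -1.4608, Δλ = +1.6179, Δψ = -2.2107, q = Δφ/Δψ = 0.6608 → d_rh = R√(Δφ²+q²Δλ²) = 11536.9 km
Excess = (11536.9 − 10957.8) / 10957.8 = 579.1 / 10957.8 = 5.28% ≈ 5.3%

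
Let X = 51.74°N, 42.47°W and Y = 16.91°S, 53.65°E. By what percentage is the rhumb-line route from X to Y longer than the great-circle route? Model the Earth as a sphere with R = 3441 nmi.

2.0%

Great circle: σ = 1.8666 rad → d_gc = Rσ = 6423.1 nmi
Rhumb: Δφ = -1.1982, Δλ = +1.6776, Δψ = -1.3583, q = Δφ/Δψ = 0.8821 → d_rh = R√(Δφ²+q²Δλ²) = 6551.9 nmi
Excess = (6551.9 − 6423.1) / 6423.1 = 128.8 / 6423.1 = 2.01% ≈ 2.0%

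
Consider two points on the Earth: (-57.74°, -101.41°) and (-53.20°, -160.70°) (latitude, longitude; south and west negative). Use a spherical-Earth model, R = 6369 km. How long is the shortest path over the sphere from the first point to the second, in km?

cos σ = sin φ₁ sin φ₂ + cos φ₁ cos φ₂ cos Δλ
      = sin(-57.74°)sin(-53.20°) + cos(-57.74°)cos(-53.20°)cos(-59.29°) = 0.8404
σ = 32.816° → d = Rσ = 6369·0.57275 = 3648 km

3648 km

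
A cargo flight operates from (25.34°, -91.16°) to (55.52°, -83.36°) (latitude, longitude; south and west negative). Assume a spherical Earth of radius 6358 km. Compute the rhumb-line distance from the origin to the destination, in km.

Rhumb course C = atan2(Δλ, Δψ) with Δψ = ln[tan(π/4+φ₂/2)/tan(π/4+φ₁/2)] = +0.7127, Δλ = +0.1361 → C = 10.81°
d = R·|Δφ| / |cos C| = 6358·0.52674 / 0.98224 = 3410 km

3410 km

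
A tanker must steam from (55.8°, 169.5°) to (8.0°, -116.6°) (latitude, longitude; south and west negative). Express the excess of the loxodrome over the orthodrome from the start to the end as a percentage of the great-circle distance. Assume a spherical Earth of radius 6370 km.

Great circle: σ = 1.2980 rad → d_gc = Rσ = 8268.0 km
Rhumb: Δφ = -0.8343, Δλ = +1.2898, Δψ = -1.0387, q = Δφ/Δψ = 0.8032 → d_rh = R√(Δφ²+q²Δλ²) = 8472.6 km
Excess = (8472.6 − 8268.0) / 8268.0 = 204.6 / 8268.0 = 2.47% ≈ 2.5%

2.5%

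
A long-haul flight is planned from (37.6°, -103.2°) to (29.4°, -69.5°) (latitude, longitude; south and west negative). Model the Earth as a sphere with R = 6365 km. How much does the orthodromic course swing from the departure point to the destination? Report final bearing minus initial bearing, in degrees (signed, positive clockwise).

Initial bearing θ₁ = atan2(sin Δλ cos φ₂, cos φ₁ sin φ₂ − sin φ₁ cos φ₂ cos Δλ) = 96.29°
Final bearing θ₂ = (initial bearing from the destination back to the start) + 180° = 115.32°
Δθ = θ₂ − θ₁ = +19.0°

+19.0°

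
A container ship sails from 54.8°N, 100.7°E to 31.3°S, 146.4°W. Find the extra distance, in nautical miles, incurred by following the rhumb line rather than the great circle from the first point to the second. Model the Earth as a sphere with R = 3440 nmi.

164 nmi

Great circle: cos σ = sin φ₁ sin φ₂ + cos φ₁ cos φ₂ cos Δλ,  σ = 2.2347 rad → d_gc = 7687.3 nmi
Rhumb line: Δψ = -1.7238, q = Δφ/Δψ = 0.8717, d_rh = R√(Δφ²+q²Δλ²) = 7851.0 nmi
Excess = 7851.0 − 7687.3 = 163.7 ≈ 164 nmi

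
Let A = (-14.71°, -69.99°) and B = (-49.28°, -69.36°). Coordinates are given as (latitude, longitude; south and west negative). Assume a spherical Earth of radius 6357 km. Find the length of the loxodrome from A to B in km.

Δψ = ln[tan(π/4+φ₂/2)/tan(π/4+φ₁/2)] = -0.7317;  Δφ = -0.6034 rad,  Δλ = +0.0110 rad
q = Δφ/Δψ = 0.8246
d = R·√(Δφ² + q²Δλ²) = 6357·0.60343 = 3836 km

3836 km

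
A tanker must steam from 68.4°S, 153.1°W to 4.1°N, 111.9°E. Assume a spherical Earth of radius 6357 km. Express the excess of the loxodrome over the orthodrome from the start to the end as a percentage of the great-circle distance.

5.0%

Great circle: σ = 1.6694 rad → d_gc = Rσ = 10612.6 km
Rhumb: Δφ = +1.2654, Δλ = -1.6581, Δψ = +1.7284, q = Δφ/Δψ = 0.7321 → d_rh = R√(Δφ²+q²Δλ²) = 11146.9 km
Excess = (11146.9 − 10612.6) / 10612.6 = 534.3 / 10612.6 = 5.03% ≈ 5.0%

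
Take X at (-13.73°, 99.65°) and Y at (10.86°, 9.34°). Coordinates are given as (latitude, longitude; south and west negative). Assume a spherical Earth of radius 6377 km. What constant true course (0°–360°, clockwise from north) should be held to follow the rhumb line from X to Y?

Δψ = ln[tan(π/4+φ₂/2)/tan(π/4+φ₁/2)] = +0.4326
Δλ = -1.5762 rad (taken the short way round)
course = atan2(Δλ, Δψ) = 285.35°

285.3°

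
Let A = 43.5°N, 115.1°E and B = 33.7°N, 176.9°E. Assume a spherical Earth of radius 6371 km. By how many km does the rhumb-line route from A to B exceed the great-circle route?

Great circle: cos σ = sin φ₁ sin φ₂ + cos φ₁ cos φ₂ cos Δλ,  σ = 0.8405 rad → d_gc = 5354.7 km
Rhumb line: Δψ = -0.2195, q = Δφ/Δψ = 0.7793, d_rh = R√(Δφ²+q²Δλ²) = 5465.3 km
Excess = 5465.3 − 5354.7 = 110.6 ≈ 111 km

111 km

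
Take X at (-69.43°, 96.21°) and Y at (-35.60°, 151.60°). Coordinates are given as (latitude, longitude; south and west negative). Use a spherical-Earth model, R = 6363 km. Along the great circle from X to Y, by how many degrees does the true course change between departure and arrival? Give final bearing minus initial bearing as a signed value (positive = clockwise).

At departure: θ₁ = atan2(sin Δλ cos φ₂, cos φ₁ sin φ₂ − sin φ₁ cos φ₂ cos Δλ) = 71.20°
At arrival: θ₂ = atan2(sin Δλ cos φ₁, −cos φ₂ sin φ₁ + sin φ₂ cos φ₁ cos Δλ) = 24.15°
Δθ = θ₂ − θ₁ = -47.1°

-47.1°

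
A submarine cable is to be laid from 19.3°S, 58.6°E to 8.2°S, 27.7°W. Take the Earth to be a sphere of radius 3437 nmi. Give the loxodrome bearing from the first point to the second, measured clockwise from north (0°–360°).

Δψ = ln[tan(π/4+φ₂/2)/tan(π/4+φ₁/2)] = +0.1998
Δλ = -1.5062 rad (taken the short way round)
course = atan2(Δλ, Δψ) = 277.56°

277.6°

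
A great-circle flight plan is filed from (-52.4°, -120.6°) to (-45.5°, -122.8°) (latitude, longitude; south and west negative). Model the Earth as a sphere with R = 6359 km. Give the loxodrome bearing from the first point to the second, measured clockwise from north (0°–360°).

348.2°

Meridional parts: M(φ₁)=-1.0776, M(φ₂)=-0.8938 → ΔM = +0.1838;  Δλ = -0.0384 rad
tan C = Δλ / ΔM = -0.2089 → C = 348.20°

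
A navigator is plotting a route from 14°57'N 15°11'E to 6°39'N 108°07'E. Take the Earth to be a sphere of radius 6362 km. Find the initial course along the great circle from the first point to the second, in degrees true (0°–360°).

θ = atan2( sin Δλ·cos φ₂ ,  cos φ₁ sin φ₂ − sin φ₁ cos φ₂ cos Δλ )
  = atan2(+0.9920, +0.1250) = 82.82°

82.8°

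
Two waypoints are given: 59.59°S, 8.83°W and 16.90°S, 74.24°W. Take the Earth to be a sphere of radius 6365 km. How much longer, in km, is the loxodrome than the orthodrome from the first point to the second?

Great circle: cos σ = sin φ₁ sin φ₂ + cos φ₁ cos φ₂ cos Δλ,  σ = 1.1015 rad → d_gc = 7011.133 km
Rhumb line: Δψ = +1.0034, q = Δφ/Δψ = 0.7426, d_rh = R√(Δφ²+q²Δλ²) = 7183.626 km
Excess = 7183.626 − 7011.133 = 172.493 ≈ 172 km

172 km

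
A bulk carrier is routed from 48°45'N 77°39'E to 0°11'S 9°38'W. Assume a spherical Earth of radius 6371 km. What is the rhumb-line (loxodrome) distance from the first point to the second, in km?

10054 km

Rhumb course C = atan2(Δλ, Δψ) with Δψ = ln[tan(π/4+φ₂/2)/tan(π/4+φ₁/2)] = -0.9804, Δλ = -1.5234 → C = 237.24°
d = R·|Δφ| / |cos C| = 6371·0.85405 / 0.54117 = 10054 km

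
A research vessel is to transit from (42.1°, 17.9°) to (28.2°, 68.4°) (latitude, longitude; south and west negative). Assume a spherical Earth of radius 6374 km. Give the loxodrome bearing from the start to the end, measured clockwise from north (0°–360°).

Δψ = ln[tan(π/4+φ₂/2)/tan(π/4+φ₁/2)] = -0.2982
Δλ = +0.8814 rad (taken the short way round)
course = atan2(Δλ, Δψ) = 108.69°

108.7°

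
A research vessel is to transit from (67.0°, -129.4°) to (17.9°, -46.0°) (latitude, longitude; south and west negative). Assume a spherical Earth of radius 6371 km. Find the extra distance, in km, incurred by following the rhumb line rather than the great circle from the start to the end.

Great circle: cos σ = sin φ₁ sin φ₂ + cos φ₁ cos φ₂ cos Δλ,  σ = 1.2391 rad → d_gc = 7894.2 km
Rhumb line: Δψ = -1.2747, q = Δφ/Δψ = 0.6723, d_rh = R√(Δφ²+q²Δλ²) = 8287.2 km
Excess = 8287.2 − 7894.2 = 393.0 ≈ 393 km

393 km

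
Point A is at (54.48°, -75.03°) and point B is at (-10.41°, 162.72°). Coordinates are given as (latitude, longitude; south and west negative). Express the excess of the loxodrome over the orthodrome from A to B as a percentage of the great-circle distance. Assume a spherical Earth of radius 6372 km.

Great circle: σ = 2.0398 rad → d_gc = Rσ = 12997.5 km
Rhumb: Δφ = -1.1325, Δλ = -2.1337, Δψ = -1.3212, q = Δφ/Δψ = 0.8572 → d_rh = R√(Δφ²+q²Δλ²) = 13707.7 km
Excess = (13707.7 − 12997.5) / 12997.5 = 710.2 / 12997.5 = 5.46% ≈ 5.5%

5.5%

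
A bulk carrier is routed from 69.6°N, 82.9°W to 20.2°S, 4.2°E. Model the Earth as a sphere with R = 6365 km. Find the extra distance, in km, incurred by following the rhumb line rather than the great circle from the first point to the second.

381 km

Great circle: cos σ = sin φ₁ sin φ₂ + cos φ₁ cos φ₂ cos Δλ,  σ = 1.8829 rad → d_gc = 11984.9 km
Rhumb line: Δψ = -2.0753, q = Δφ/Δψ = 0.7552, d_rh = R√(Δφ²+q²Δλ²) = 12366.0 km
Excess = 12366.0 − 11984.9 = 381.1 ≈ 381 km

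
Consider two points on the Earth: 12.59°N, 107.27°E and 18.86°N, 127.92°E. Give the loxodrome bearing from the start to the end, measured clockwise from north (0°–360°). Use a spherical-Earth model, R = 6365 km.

Meridional parts: M(φ₁)=+0.2215, M(φ₂)=+0.3353 → ΔM = +0.1138;  Δλ = +0.3604 rad
tan C = Δλ / ΔM = +3.1684 → C = 72.48°

72.5°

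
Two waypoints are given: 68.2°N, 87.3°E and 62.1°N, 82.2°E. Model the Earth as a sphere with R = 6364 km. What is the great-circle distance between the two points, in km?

718 km

cos σ = sin φ₁ sin φ₂ + cos φ₁ cos φ₂ cos Δλ
      = sin(68.20°)sin(62.10°) + cos(68.20°)cos(62.10°)cos(-5.10°) = 0.9936
σ = 6.460° → d = Rσ = 6364·0.11275 = 718 km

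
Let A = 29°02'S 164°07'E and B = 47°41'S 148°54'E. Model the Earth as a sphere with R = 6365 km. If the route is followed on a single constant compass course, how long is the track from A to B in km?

Δψ = ln[tan(π/4+φ₂/2)/tan(π/4+φ₁/2)] = -0.4193;  Δφ = -0.3255 rad,  Δλ = -0.2656 rad
q = Δφ/Δψ = 0.7763
d = R·√(Δφ² + q²Δλ²) = 6365·0.38530 = 2452 km

2452 km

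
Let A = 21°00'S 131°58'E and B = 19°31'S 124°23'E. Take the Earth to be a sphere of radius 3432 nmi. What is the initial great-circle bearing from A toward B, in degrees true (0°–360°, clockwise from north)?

280.4°

θ = atan2( sin Δλ·cos φ₂ ,  cos φ₁ sin φ₂ − sin φ₁ cos φ₂ cos Δλ )
  = atan2(-0.1244, +0.0229) = 280.45°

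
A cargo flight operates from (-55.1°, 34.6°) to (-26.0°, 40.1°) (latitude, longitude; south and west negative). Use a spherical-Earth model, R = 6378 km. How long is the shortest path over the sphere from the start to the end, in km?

cos σ = sin φ₁ sin φ₂ + cos φ₁ cos φ₂ cos Δλ
      = sin(-55.10°)sin(-26.00°) + cos(-55.10°)cos(-26.00°)cos(5.50°) = 0.8714
σ = 29.378° → d = Rσ = 6378·0.51274 = 3270 km

3270 km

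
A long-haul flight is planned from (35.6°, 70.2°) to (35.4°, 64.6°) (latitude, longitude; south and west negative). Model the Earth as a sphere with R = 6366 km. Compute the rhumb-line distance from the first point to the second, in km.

Δψ = ln[tan(π/4+φ₂/2)/tan(π/4+φ₁/2)] = -0.0043;  Δφ = -0.0035 rad,  Δλ = -0.0977 rad
q = Δφ/Δψ = 0.8141
d = R·√(Δφ² + q²Δλ²) = 6366·0.07965 = 507 km

507 km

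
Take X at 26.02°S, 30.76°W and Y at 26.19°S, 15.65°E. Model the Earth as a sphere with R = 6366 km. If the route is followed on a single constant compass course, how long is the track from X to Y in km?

4631 km

Δψ = ln[tan(π/4+φ₂/2)/tan(π/4+φ₁/2)] = -0.0033;  Δφ = -0.0030 rad,  Δλ = +0.8100 rad
q = Δφ/Δψ = 0.8980
d = R·√(Δφ² + q²Δλ²) = 6366·0.72738 = 4631 km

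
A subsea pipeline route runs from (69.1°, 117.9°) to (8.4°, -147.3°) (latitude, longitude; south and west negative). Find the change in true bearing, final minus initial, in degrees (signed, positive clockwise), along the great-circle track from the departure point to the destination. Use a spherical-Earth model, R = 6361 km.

Initial bearing θ₁ = atan2(sin Δλ cos φ₂, cos φ₁ sin φ₂ − sin φ₁ cos φ₂ cos Δλ) = 82.52°
Final bearing θ₂ = (initial bearing from the destination back to the start) + 180° = 159.05°
Δθ = θ₂ − θ₁ = +76.5°

+76.5°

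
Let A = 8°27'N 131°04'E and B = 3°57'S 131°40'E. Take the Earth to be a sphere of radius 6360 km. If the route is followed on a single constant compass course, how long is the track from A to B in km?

1378 km

Δψ = ln[tan(π/4+φ₂/2)/tan(π/4+φ₁/2)] = -0.2170;  Δφ = -0.2164 rad,  Δλ = +0.0105 rad
q = Δφ/Δψ = 0.9973
d = R·√(Δφ² + q²Δλ²) = 6360·0.21667 = 1378 km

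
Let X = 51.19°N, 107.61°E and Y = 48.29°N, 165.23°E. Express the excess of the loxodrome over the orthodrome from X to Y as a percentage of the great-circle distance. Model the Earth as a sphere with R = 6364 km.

Great circle: σ = 0.6351 rad → d_gc = Rσ = 4041.6 km
Rhumb: Δφ = -0.0506, Δλ = +1.0057, Δψ = -0.0784, q = Δφ/Δψ = 0.6460 → d_rh = R√(Δφ²+q²Δλ²) = 4146.9 km
Excess = (4146.9 − 4041.6) / 4041.6 = 105.3 / 4041.6 = 2.61% ≈ 2.6%

2.6%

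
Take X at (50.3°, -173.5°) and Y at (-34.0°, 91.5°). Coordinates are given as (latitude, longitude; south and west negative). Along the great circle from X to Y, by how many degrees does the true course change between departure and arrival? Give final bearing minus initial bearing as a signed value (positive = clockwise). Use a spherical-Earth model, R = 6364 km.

At departure: θ₁ = atan2(sin Δλ cos φ₂, cos φ₁ sin φ₂ − sin φ₁ cos φ₂ cos Δλ) = 249.94°
At arrival: θ₂ = atan2(sin Δλ cos φ₁, −cos φ₂ sin φ₁ + sin φ₂ cos φ₁ cos Δλ) = 226.36°
Δθ = θ₂ − θ₁ = -23.6°

-23.6°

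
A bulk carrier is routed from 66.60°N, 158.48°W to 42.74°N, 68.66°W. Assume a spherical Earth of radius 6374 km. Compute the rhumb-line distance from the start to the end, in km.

Δψ = ln[tan(π/4+φ₂/2)/tan(π/4+φ₁/2)] = -0.7480;  Δφ = -0.4164 rad,  Δλ = +1.5677 rad
q = Δφ/Δψ = 0.5568
d = R·√(Δφ² + q²Δλ²) = 6374·0.96707 = 6164 km

6164 km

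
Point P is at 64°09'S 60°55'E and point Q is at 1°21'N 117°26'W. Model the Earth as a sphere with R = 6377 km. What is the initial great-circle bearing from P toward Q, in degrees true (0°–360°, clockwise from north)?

181.9°

θ = atan2( sin Δλ·cos φ₂ ,  cos φ₁ sin φ₂ − sin φ₁ cos φ₂ cos Δλ )
  = atan2(-0.0288, -0.8890) = 181.85°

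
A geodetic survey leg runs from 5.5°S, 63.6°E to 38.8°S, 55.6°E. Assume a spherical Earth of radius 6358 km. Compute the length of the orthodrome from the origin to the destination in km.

Haversine: a = sin²(Δφ/2)+cos φ₁ cos φ₂ sin²(Δλ/2) = 0.08587;  σ = 2·atan2(√a,√(1−a))
σ = 34.080° → d = Rσ = 6358·0.59480 = 3782 km

3782 km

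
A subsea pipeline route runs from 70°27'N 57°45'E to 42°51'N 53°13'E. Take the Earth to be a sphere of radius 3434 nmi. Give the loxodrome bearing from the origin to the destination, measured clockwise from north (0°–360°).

184.9°

Δψ = ln[tan(π/4+φ₂/2)/tan(π/4+φ₁/2)] = -0.9294
Δλ = -0.0791 rad (taken the short way round)
course = atan2(Δλ, Δψ) = 184.87°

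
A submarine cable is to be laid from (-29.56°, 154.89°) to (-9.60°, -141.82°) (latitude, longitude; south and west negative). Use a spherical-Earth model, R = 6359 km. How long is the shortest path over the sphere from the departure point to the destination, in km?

6893 km

Haversine: a = sin²(Δφ/2)+cos φ₁ cos φ₂ sin²(Δλ/2) = 0.26612;  σ = 2·atan2(√a,√(1−a))
σ = 62.110° → d = Rσ = 6359·1.08403 = 6893 km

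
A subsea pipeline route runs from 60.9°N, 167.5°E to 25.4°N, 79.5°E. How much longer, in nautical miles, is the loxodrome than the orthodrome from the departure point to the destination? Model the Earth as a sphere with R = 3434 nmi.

Great circle: cos σ = sin φ₁ sin φ₂ + cos φ₁ cos φ₂ cos Δλ,  σ = 1.1700 rad → d_gc = 4017.9 nmi
Rhumb line: Δψ = -0.8902, q = Δφ/Δψ = 0.6960, d_rh = R√(Δφ²+q²Δλ²) = 4242.9 nmi
Excess = 4242.9 − 4017.9 = 225.0 ≈ 225 nmi

225 nmi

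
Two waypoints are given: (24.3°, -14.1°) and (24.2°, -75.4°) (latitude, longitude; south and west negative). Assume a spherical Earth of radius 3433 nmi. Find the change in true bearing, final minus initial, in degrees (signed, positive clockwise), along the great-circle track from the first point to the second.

Initial bearing θ₁ = atan2(sin Δλ cos φ₂, cos φ₁ sin φ₂ − sin φ₁ cos φ₂ cos Δλ) = 283.59°
Final bearing θ₂ = (initial bearing from the destination back to the start) + 180° = 256.23°
Δθ = θ₂ − θ₁ = -27.4°

-27.4°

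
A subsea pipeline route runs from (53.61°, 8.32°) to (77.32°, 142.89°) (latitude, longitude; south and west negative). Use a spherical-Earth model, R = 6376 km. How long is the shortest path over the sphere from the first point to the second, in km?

5125 km

Haversine: a = sin²(Δφ/2)+cos φ₁ cos φ₂ sin²(Δλ/2) = 0.15301;  σ = 2·atan2(√a,√(1−a))
σ = 46.055° → d = Rσ = 6376·0.80380 = 5125 km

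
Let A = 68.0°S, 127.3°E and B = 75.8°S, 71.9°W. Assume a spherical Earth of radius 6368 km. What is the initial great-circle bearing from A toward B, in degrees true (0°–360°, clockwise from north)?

θ = atan2( sin Δλ·cos φ₂ ,  cos φ₁ sin φ₂ − sin φ₁ cos φ₂ cos Δλ )
  = atan2(+0.0807, -0.5780) = 172.05°

172.1°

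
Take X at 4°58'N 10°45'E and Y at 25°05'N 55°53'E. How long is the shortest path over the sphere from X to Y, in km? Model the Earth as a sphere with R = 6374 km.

5305 km

cos σ = sin φ₁ sin φ₂ + cos φ₁ cos φ₂ cos Δλ
      = sin(4.97°)sin(25.08°) + cos(4.97°)cos(25.08°)cos(45.13°) = 0.6732
σ = 47.683° → d = Rσ = 6374·0.83222 = 5305 km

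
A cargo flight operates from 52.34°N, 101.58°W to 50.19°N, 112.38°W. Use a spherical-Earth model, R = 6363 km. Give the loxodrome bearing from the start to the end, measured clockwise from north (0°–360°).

252.3°

Meridional parts: M(φ₁)=+1.0758, M(φ₂)=+1.0159 → ΔM = -0.0600;  Δλ = -0.1885 rad
tan C = Δλ / ΔM = +3.1424 → C = 252.35°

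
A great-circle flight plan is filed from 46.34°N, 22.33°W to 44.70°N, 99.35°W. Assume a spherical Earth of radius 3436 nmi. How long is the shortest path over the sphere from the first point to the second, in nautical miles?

3103 nmi

cos σ = sin φ₁ sin φ₂ + cos φ₁ cos φ₂ cos Δλ
      = sin(46.34°)sin(44.70°) + cos(46.34°)cos(44.70°)cos(-77.02°) = 0.6191
σ = 51.750° → d = Rσ = 3436·0.90321 = 3103 nmi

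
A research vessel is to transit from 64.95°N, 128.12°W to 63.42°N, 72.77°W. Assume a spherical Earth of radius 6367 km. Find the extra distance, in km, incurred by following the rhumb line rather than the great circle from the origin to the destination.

Great circle: cos σ = sin φ₁ sin φ₂ + cos φ₁ cos φ₂ cos Δλ,  σ = 0.4080 rad → d_gc = 2597.9 km
Rhumb line: Δψ = -0.0613, q = Δφ/Δψ = 0.4353, d_rh = R√(Δφ²+q²Δλ²) = 2683.1 km
Excess = 2683.1 − 2597.9 = 85.2 ≈ 85 km

85 km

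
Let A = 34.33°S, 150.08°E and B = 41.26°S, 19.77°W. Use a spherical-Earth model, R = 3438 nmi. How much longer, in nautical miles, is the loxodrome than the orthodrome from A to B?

1823 nmi

Great circle: cos σ = sin φ₁ sin φ₂ + cos φ₁ cos φ₂ cos Δλ,  σ = 1.8123 rad → d_gc = 6230.6 nmi
Rhumb line: Δψ = -0.1533, q = Δφ/Δψ = 0.7891, d_rh = R√(Δφ²+q²Δλ²) = 8053.5 nmi
Excess = 8053.5 − 6230.6 = 1822.9 ≈ 1823 nmi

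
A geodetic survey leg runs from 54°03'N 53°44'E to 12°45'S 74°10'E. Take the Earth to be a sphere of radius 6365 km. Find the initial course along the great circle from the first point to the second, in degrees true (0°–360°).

158.6°

θ = atan2( sin Δλ·cos φ₂ ,  cos φ₁ sin φ₂ − sin φ₁ cos φ₂ cos Δλ )
  = atan2(+0.3405, -0.8695) = 158.61°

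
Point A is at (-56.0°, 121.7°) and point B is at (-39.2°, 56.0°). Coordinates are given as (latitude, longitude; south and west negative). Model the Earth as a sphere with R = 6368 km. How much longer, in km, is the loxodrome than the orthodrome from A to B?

165 km

Great circle: cos σ = sin φ₁ sin φ₂ + cos φ₁ cos φ₂ cos Δλ,  σ = 0.7922 rad → d_gc = 5044.5 km
Rhumb line: Δψ = +0.4403, q = Δφ/Δψ = 0.6660, d_rh = R√(Δφ²+q²Δλ²) = 5209.3 km
Excess = 5209.3 − 5044.5 = 164.8 ≈ 165 km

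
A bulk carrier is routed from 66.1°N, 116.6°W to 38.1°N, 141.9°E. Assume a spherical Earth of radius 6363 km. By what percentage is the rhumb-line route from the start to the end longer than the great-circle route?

Great circle: σ = 1.0465 rad → d_gc = Rσ = 6659.2 km
Rhumb: Δφ = -0.4887, Δλ = -1.7715, Δψ = -0.8326, q = Δφ/Δψ = 0.5869 → d_rh = R√(Δφ²+q²Δλ²) = 7310.1 km
Excess = (7310.1 − 6659.2) / 6659.2 = 650.9 / 6659.2 = 9.77% ≈ 9.8%

9.8%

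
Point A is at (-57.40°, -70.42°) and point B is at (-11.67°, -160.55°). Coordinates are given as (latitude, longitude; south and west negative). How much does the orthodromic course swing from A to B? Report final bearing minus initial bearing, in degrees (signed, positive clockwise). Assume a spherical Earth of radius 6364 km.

+63.3°

At departure: θ₁ = atan2(sin Δλ cos φ₂, cos φ₁ sin φ₂ − sin φ₁ cos φ₂ cos Δλ) = 263.54°
At arrival: θ₂ = atan2(sin Δλ cos φ₁, −cos φ₂ sin φ₁ + sin φ₂ cos φ₁ cos Δλ) = 326.86°
Δθ = θ₂ − θ₁ = +63.3°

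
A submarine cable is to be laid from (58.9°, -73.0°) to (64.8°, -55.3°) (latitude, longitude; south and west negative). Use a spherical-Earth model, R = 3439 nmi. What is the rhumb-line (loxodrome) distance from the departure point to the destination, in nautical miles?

Δψ = ln[tan(π/4+φ₂/2)/tan(π/4+φ₁/2)] = +0.2190;  Δφ = +0.1030 rad,  Δλ = +0.3089 rad
q = Δφ/Δψ = 0.4701
d = R·√(Δφ² + q²Δλ²) = 3439·0.17803 = 612 nmi

612 nmi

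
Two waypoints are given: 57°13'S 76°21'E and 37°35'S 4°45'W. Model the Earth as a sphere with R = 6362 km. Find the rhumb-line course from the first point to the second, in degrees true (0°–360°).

Δψ = ln[tan(π/4+φ₂/2)/tan(π/4+φ₁/2)] = +0.5149
Δλ = -1.4155 rad (taken the short way round)
course = atan2(Δλ, Δψ) = 289.99°

290.0°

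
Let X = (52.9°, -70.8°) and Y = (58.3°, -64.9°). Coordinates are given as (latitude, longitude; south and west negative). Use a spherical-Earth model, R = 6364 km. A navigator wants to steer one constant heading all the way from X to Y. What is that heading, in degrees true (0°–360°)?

Δψ = ln[tan(π/4+φ₂/2)/tan(π/4+φ₁/2)] = +0.1671
Δλ = +0.1030 rad (taken the short way round)
course = atan2(Δλ, Δψ) = 31.64°

31.6°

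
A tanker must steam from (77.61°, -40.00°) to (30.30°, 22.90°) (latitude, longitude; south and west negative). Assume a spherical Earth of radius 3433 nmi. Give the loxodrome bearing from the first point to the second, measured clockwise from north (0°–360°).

146.6°

Meridional parts: M(φ₁)=+2.2206, M(φ₂)=+0.5554 → ΔM = -1.6652;  Δλ = +1.0978 rad
tan C = Δλ / ΔM = -0.6593 → C = 146.60°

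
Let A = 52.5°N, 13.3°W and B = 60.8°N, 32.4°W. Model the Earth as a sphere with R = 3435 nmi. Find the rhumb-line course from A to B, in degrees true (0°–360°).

308.5°

Δψ = ln[tan(π/4+φ₂/2)/tan(π/4+φ₁/2)] = +0.2648
Δλ = -0.3334 rad (taken the short way round)
course = atan2(Δλ, Δψ) = 308.46°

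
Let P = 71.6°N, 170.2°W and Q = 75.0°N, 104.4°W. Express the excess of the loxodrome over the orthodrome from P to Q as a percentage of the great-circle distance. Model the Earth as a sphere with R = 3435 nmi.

Great circle: σ = 0.3175 rad → d_gc = Rσ = 1090.5 nmi
Rhumb: Δφ = +0.0593, Δλ = +1.1484, Δψ = +0.2072, q = Δφ/Δψ = 0.2864 → d_rh = R√(Δφ²+q²Δλ²) = 1148.0 nmi
Excess = (1148.0 − 1090.5) / 1090.5 = 57.5 / 1090.5 = 5.27% ≈ 5.3%

5.3%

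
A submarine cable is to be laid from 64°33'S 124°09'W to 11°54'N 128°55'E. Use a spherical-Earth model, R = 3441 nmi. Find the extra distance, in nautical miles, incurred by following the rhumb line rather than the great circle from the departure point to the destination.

Great circle: cos σ = sin φ₁ sin φ₂ + cos φ₁ cos φ₂ cos Δλ,  σ = 1.8846 rad → d_gc = 6484.9 nmi
Rhumb line: Δψ = +1.6972, q = Δφ/Δψ = 0.7862, d_rh = R√(Δφ²+q²Δλ²) = 6824.3 nmi
Excess = 6824.3 − 6484.9 = 339.4 ≈ 339 nmi

339 nmi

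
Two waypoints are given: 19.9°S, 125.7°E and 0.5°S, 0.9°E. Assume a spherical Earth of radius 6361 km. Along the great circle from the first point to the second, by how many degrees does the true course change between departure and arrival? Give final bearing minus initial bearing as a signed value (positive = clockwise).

At departure: θ₁ = atan2(sin Δλ cos φ₂, cos φ₁ sin φ₂ − sin φ₁ cos φ₂ cos Δλ) = 256.15°
At arrival: θ₂ = atan2(sin Δλ cos φ₁, −cos φ₂ sin φ₁ + sin φ₂ cos φ₁ cos Δλ) = 294.08°
Δθ = θ₂ − θ₁ = +37.9°

+37.9°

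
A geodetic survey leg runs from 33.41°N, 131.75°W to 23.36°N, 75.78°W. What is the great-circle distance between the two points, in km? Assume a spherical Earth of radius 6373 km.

5525 km

Haversine: a = sin²(Δφ/2)+cos φ₁ cos φ₂ sin²(Δλ/2) = 0.17641;  σ = 2·atan2(√a,√(1−a))
σ = 49.670° → d = Rσ = 6373·0.86691 = 5525 km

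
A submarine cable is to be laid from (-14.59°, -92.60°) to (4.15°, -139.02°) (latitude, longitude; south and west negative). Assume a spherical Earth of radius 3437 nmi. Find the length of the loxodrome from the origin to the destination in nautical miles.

2981 nmi

Rhumb course C = atan2(Δλ, Δψ) with Δψ = ln[tan(π/4+φ₂/2)/tan(π/4+φ₁/2)] = +0.3299, Δλ = -0.8102 → C = 292.16°
d = R·|Δφ| / |cos C| = 3437·0.32707 / 0.37716 = 2981 nmi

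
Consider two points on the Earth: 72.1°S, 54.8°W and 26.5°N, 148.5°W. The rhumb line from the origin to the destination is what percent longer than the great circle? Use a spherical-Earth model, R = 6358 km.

Great circle: σ = 2.0290 rad → d_gc = Rσ = 12900.5 km
Rhumb: Δφ = +1.7209, Δλ = -1.6354, Δψ = +2.3283, q = Δφ/Δψ = 0.7391 → d_rh = R√(Δφ²+q²Δλ²) = 13370.7 km
Excess = (13370.7 − 12900.5) / 12900.5 = 470.2 / 12900.5 = 3.64% ≈ 3.6%

3.6%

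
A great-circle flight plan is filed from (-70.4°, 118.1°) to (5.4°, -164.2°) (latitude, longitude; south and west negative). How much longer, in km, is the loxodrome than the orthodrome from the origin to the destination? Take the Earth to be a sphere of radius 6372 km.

331 km

Great circle: cos σ = sin φ₁ sin φ₂ + cos φ₁ cos φ₂ cos Δλ,  σ = 1.5883 rad → d_gc = 10120.7 km
Rhumb line: Δψ = +1.8504, q = Δφ/Δψ = 0.7150, d_rh = R√(Δφ²+q²Δλ²) = 10451.4 km
Excess = 10451.4 − 10120.7 = 330.7 ≈ 331 km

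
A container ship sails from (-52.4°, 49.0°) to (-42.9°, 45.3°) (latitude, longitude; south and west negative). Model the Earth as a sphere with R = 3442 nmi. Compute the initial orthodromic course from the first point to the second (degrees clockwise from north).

343.9°

θ = atan2( sin Δλ·cos φ₂ ,  cos φ₁ sin φ₂ − sin φ₁ cos φ₂ cos Δλ )
  = atan2(-0.0473, +0.1638) = 343.91°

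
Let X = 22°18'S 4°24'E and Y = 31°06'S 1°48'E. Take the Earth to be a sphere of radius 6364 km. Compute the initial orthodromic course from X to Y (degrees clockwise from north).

N = sin Δλ·cos φ₂ = -0.0388;  D = cos φ₁ sin φ₂ − sin φ₁ cos φ₂ cos Δλ = -0.1533
initial course = atan2(N, D) = 194.22°

194.2°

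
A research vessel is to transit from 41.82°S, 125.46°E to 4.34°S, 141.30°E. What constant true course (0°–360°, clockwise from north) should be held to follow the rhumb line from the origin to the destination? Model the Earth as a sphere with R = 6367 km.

20.8°

Meridional parts: M(φ₁)=-0.8049, M(φ₂)=-0.0758 → ΔM = +0.7291;  Δλ = +0.2765 rad
tan C = Δλ / ΔM = +0.3792 → C = 20.77°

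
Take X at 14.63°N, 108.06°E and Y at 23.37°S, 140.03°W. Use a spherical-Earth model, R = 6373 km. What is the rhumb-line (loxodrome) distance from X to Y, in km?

12892 km

Rhumb course C = atan2(Δλ, Δψ) with Δψ = ln[tan(π/4+φ₂/2)/tan(π/4+φ₁/2)] = -0.6779, Δλ = +1.9532 → C = 109.14°
d = R·|Δφ| / |cos C| = 6373·0.66323 / 0.32786 = 12892 km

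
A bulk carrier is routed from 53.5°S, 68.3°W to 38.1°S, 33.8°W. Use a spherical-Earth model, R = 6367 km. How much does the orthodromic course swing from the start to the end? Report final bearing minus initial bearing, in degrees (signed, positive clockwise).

-25.3°

At departure: θ₁ = atan2(sin Δλ cos φ₂, cos φ₁ sin φ₂ − sin φ₁ cos φ₂ cos Δλ) = 70.91°
At arrival: θ₂ = atan2(sin Δλ cos φ₁, −cos φ₂ sin φ₁ + sin φ₂ cos φ₁ cos Δλ) = 45.58°
Δθ = θ₂ − θ₁ = -25.3°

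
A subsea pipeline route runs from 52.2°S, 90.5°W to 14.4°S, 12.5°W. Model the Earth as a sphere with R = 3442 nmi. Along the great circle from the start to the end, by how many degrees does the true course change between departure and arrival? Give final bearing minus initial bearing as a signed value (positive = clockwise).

At departure: θ₁ = atan2(sin Δλ cos φ₂, cos φ₁ sin φ₂ − sin φ₁ cos φ₂ cos Δλ) = 89.59°
At arrival: θ₂ = atan2(sin Δλ cos φ₁, −cos φ₂ sin φ₁ + sin φ₂ cos φ₁ cos Δλ) = 39.25°
Δθ = θ₂ − θ₁ = -50.3°

-50.3°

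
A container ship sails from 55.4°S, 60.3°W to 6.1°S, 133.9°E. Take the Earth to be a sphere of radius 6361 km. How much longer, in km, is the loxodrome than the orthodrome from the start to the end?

Great circle: cos σ = sin φ₁ sin φ₂ + cos φ₁ cos φ₂ cos Δλ,  σ = 2.0487 rad → d_gc = 13031.7 km
Rhumb line: Δψ = +1.0598, q = Δφ/Δψ = 0.8119, d_rh = R√(Δφ²+q²Δλ²) = 15915.4 km
Excess = 15915.4 − 13031.7 = 2883.7 ≈ 2884 km

2884 km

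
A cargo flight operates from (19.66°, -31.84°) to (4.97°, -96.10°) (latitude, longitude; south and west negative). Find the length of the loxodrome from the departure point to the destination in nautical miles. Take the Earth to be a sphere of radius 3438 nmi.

3858 nmi

Rhumb course C = atan2(Δλ, Δψ) with Δψ = ln[tan(π/4+φ₂/2)/tan(π/4+φ₁/2)] = -0.2632, Δλ = -1.1215 → C = 256.79°
d = R·|Δφ| / |cos C| = 3438·0.25639 / 0.22848 = 3858 nmi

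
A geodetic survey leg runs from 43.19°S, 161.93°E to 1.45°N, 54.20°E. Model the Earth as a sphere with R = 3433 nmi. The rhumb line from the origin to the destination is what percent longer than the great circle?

3.1%

Great circle: σ = 1.8124 rad → d_gc = Rσ = 6222.0 nmi
Rhumb: Δφ = +0.7791, Δλ = -1.8802, Δψ = +0.8627, q = Δφ/Δψ = 0.9031 → d_rh = R√(Δφ²+q²Δλ²) = 6413.8 nmi
Excess = (6413.8 − 6222.0) / 6222.0 = 191.8 / 6222.0 = 3.08% ≈ 3.1%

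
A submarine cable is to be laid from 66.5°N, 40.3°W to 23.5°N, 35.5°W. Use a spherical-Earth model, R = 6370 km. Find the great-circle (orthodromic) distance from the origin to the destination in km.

4793 km

cos σ = sin φ₁ sin φ₂ + cos φ₁ cos φ₂ cos Δλ
      = sin(66.50°)sin(23.50°) + cos(66.50°)cos(23.50°)cos(4.80°) = 0.7301
σ = 43.108° → d = Rσ = 6370·0.75237 = 4793 km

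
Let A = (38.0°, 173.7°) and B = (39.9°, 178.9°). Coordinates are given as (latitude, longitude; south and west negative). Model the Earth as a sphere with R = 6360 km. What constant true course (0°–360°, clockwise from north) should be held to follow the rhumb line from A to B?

64.8°

Δψ = ln[tan(π/4+φ₂/2)/tan(π/4+φ₁/2)] = +0.0426
Δλ = +0.0908 rad (taken the short way round)
course = atan2(Δλ, Δψ) = 64.83°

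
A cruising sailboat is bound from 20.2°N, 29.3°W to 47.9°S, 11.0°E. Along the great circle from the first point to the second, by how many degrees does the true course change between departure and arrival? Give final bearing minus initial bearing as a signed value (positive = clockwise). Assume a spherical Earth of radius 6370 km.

-12.1°

At departure: θ₁ = atan2(sin Δλ cos φ₂, cos φ₁ sin φ₂ − sin φ₁ cos φ₂ cos Δλ) = 153.58°
At arrival: θ₂ = atan2(sin Δλ cos φ₁, −cos φ₂ sin φ₁ + sin φ₂ cos φ₁ cos Δλ) = 141.48°
Δθ = θ₂ − θ₁ = -12.1°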